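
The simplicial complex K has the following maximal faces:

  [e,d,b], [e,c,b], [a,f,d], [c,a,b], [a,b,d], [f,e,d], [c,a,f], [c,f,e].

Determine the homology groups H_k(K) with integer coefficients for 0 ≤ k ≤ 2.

H_0 = Z,  H_1 = 0,  H_2 = Z.

Fix the vertex order a < b < c < d < e < f and write every simplex with vertices in increasing order. Then dim K = 2 and the simplices of K are:

  0-simplices (6): a, b, c, d, e, f
  1-simplices (12): ab, ac, ad, af, bc, bd, be, ce, cf, de, df, ef
  2-simplices (8): abc, abd, acf, adf, bce, bde, cef, def

giving chain groups C_0 ≅ Z^6, C_1 ≅ Z^12, C_2 ≅ Z^8.

The boundary map ∂_1: C_1 → C_0 maps an edge to its endpoints' difference, ∂[p,q] = q − p.
The resulting 6×12 matrix has rank 5, and its Smith normal form has invariant factors (1,1,1,1,1).

Boundary ∂_2: C_2 → C_1 acts by ∂[p,q,r] = [q,r] − [p,r] + [p,q]. For instance
  ∂bde = de − be + bd,
  ∂abc = bc − ac + ab.
The 12×8 boundary matrix has rank 7 and Smith normal form diag(1,1,1,1,1,1,1).

Now H_k = ker ∂_k / im ∂_{k+1}, so:

  H_0: rank C_0 − rank ∂_1 = 6 − 5 = 1, and the invariant factors of ∂_1 are all 1, so H_0 = Z.
  H_1: rank ker ∂_1 − rank ∂_2 = (12 − 5) − 7 = 0, and the invariant factors of ∂_2 are all 1, so H_1 = 0.
  H_2: rank ker ∂_2 − rank ∂_3 = (8 − 7) − 0 = 1, and there is no ∂_3, so H_2 = Z.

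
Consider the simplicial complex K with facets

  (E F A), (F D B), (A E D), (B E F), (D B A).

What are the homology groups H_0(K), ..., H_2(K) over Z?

Order the vertices as A < B < D < E < F. Listing each simplex with vertices in this order, K has dimension 2 with simplices:

  0-simplices (5): A, B, D, E, F
  1-simplices (10): AB, AD, AE, AF, BD, BE, BF, DE, DF, EF
  2-simplices (5): ABD, ADE, AEF, BDF, BEF

Hence C_0 ≅ Z^5, C_1 ≅ Z^10, C_2 ≅ Z^5.

Boundary ∂_1: C_1 → C_0 is given by ∂[p,q] = [q] − [p].
As a 5×10 matrix over Z this has rank 4, with invariant factors (1,1,1,1).

∂_2: C_2 → C_1 acts by ∂[p,q,r] = [q,r] − [p,r] + [p,q]. For instance
  ∂BEF = EF − BF + BE,
  ∂ADE = DE − AE + AD.
As a 10×5 matrix over Z this has rank 5, with invariant factors (1,1,1,1,1).

Reading off H_k = ker ∂_k / im ∂_{k+1}:

  H_0: rank C_0 − rank ∂_1 = 5 − 4 = 1, and the invariant factors of ∂_1 are all 1, so H_0 ≅ Z.
  H_1: rank ker ∂_1 − rank ∂_2 = (10 − 4) − 5 = 1, and the invariant factors of ∂_2 are all 1, so H_1 ≅ Z.
  H_2: rank ker ∂_2 − rank ∂_3 = (5 − 5) − 0 = 0, and there is no ∂_3, so H_2 ≅ 0.

H_0 ≅ Z,  H_1 ≅ Z,  H_2 = 0.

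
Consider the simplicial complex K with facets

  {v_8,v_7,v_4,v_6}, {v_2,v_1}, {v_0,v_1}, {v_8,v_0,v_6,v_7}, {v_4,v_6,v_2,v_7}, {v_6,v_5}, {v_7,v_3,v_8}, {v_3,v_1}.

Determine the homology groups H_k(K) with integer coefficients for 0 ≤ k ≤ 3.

K has 9 vertices, 18 edges, 11 triangles, 3 3-simplices.
rank ∂_0 = 0, rank ∂_1 = 8 ⇒ b_0 = 9 − 0 − 8 = 1; all invariant factors of ∂_1 are 1 so no torsion. So H_0 ≅ Z.
rank ∂_1 = 8, rank ∂_2 = 8 ⇒ b_1 = 18 − 8 − 8 = 2; all invariant factors of ∂_2 are 1 so no torsion. So H_1 ≅ Z^2.
rank ∂_2 = 8, rank ∂_3 = 3 ⇒ b_2 = 11 − 8 − 3 = 0; all invariant factors of ∂_3 are 1 so no torsion. So H_2 ≅ 0.
rank ∂_3 = 3, rank ∂_4 = 0 ⇒ b_3 = 3 − 3 − 0 = 0. So H_3 ≅ 0.

H_0 = Z,  H_1 = Z^2,  H_2 = 0,  H_3 = 0.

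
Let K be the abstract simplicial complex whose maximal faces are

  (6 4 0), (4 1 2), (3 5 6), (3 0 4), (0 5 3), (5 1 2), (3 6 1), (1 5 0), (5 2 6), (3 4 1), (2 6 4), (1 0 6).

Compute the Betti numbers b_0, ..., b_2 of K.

b_0 = 1, b_1 = 0, b_2 = 0.

Fix the vertex order 0 < 1 < 2 < 3 < 4 < 5 < 6 and write every simplex with vertices in increasing order. Then dim K = 2 and the simplices of K are:

  0-simplices (7): [0], [1], [2], [3], [4], [5], [6]
  1-simplices (18): [0,1], [0,3], [0,4], [0,5], [0,6], [1,2], [1,3], [1,4], [1,5], [1,6], [2,4], [2,5], [2,6], [3,4], [3,5], [3,6], [4,6], [5,6]
  2-simplices (12): [0,1,5], [0,1,6], [0,3,4], [0,3,5], [0,4,6], [1,2,4], [1,2,5], [1,3,4], [1,3,6], [2,4,6], [2,5,6], [3,5,6]

so the chain groups are C_0 ≅ Z^7, C_1 ≅ Z^18, C_2 ≅ Z^12.

∂_1: C_1 → C_0 is given by ∂[p,q] = [q] − [p].
The 7×18 boundary matrix has rank 6 and Smith normal form diag(1,1,1,1,1,1).

The boundary map ∂_2: C_2 → C_1 acts by ∂[p,q,r] = [q,r] − [p,r] + [p,q]. For instance
  ∂[1,3,4] = [3,4] − [1,4] + [1,3],
  ∂[0,3,4] = [3,4] − [0,4] + [0,3].
The 18×12 boundary matrix has rank 12 and Smith normal form diag(1,1,1,1,1,1,1,1,1,1,1,2).

From H_k ≅ ker(∂_k) / im(∂_{k+1}) we obtain:

  H_0: rank C_0 − rank ∂_1 = 7 − 6 = 1, and the invariant factors of ∂_1 are all 1, so H_0 ≅ Z.
  H_1: rank ker ∂_1 − rank ∂_2 = (18 − 6) − 12 = 0, and ∂_2 has invariant factor 2 > 1, so H_1 ≅ Z/2.
  H_2: rank ker ∂_2 − rank ∂_3 = (12 − 12) − 0 = 0, and there is no ∂_3, so H_2 ≅ 0.

Hence the Betti numbers are b_0 = 1, b_1 = 0, b_2 = 0.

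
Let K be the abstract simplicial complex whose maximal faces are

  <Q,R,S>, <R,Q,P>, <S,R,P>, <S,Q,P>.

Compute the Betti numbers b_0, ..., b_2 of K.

We work with the vertex ordering P < Q < R < S. The simplices of K, each written with vertices in increasing order, are:

  0-simplices (4): P, Q, R, S
  1-simplices (6): PQ, PR, PS, QR, QS, RS
  2-simplices (4): PQR, PQS, PRS, QRS

so the chain groups are C_0 ≅ Z^4, C_1 ≅ Z^6, C_2 ≅ Z^4.

Boundary ∂_1: C_1 → C_0 is given by ∂[p,q] = [q] − [p]. For instance
  ∂PS = S − P.
The resulting 4×6 matrix has rank 3, and its Smith normal form has invariant factors (1,1,1).

The boundary map ∂_2: C_2 → C_1 sends each 2-simplex [p,q,r] to [q,r] − [p,r] + [p,q]. For instance
  ∂PQR = QR − PR + PQ,
  ∂PRS = RS − PS + PR.
The 6×4 boundary matrix has rank 3 and Smith normal form diag(1,1,1).

Now H_k = ker ∂_k / im ∂_{k+1}, so:

  H_0: rank C_0 − rank ∂_1 = 4 − 3 = 1, and the invariant factors of ∂_1 are all 1, so H_0 ≅ Z.
  H_1: rank ker ∂_1 − rank ∂_2 = (6 − 3) − 3 = 0, and the invariant factors of ∂_2 are all 1, so H_1 ≅ 0.
  H_2: rank ker ∂_2 − rank ∂_3 = (4 − 3) − 0 = 1, and there is no ∂_3, so H_2 ≅ Z.

As a check, the Euler characteristic is 4 − 6 + 4 = 2, which agrees with 1 − 0 + 1 = 2.

Hence the Betti numbers are b_0 = 1, b_1 = 0, b_2 = 1.

b_0 = 1, b_1 = 0, b_2 = 1.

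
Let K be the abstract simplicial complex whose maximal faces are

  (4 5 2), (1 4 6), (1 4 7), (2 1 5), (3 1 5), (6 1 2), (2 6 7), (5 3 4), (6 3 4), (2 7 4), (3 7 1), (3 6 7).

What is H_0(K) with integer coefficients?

H_0 ≅ Z.

Fix the vertex order 1 < 2 < 3 < 4 < 5 < 6 < 7 and write every simplex with vertices in increasing order. Then dim K = 2 and the simplices of K are:

  0-simplices (7): [1], [2], [3], [4], [5], [6], [7]
  1-simplices (18): [1,2], [1,3], [1,4], [1,5], [1,6], [1,7], [2,4], [2,5], [2,6], [2,7], [3,4], [3,5], [3,6], [3,7], [4,5], [4,6], [4,7], [6,7]
  2-simplices (12): [1,2,5], [1,2,6], [1,3,5], [1,3,7], [1,4,6], [1,4,7], [2,4,5], [2,4,7], [2,6,7], [3,4,5], [3,4,6], [3,6,7]

Hence C_0 ≅ Z^7, C_1 ≅ Z^18, C_2 ≅ Z^12.

The boundary map ∂_1: C_1 → C_0 is given by ∂[p,q] = [q] − [p].
This gives a 7×18 integer matrix of rank 6; reducing to Smith normal form yields diagonal entries (1,1,1,1,1,1).

Boundary ∂_2: C_2 → C_1 sends each 2-simplex [p,q,r] to [q,r] − [p,r] + [p,q]. For instance
  ∂[1,3,7] = [3,7] − [1,7] + [1,3],
  ∂[3,4,6] = [4,6] − [3,6] + [3,4].
As a 18×12 matrix over Z this has rank 12, with invariant factors (1,1,1,1,1,1,1,1,1,1,1,2).

Reading off H_k = ker ∂_k / im ∂_{k+1}:

  H_0: rank C_0 − rank ∂_1 = 7 − 6 = 1, and the invariant factors of ∂_1 are all 1, so H_0 = Z.

(K is a triangulation of the real projective plane RP^2.)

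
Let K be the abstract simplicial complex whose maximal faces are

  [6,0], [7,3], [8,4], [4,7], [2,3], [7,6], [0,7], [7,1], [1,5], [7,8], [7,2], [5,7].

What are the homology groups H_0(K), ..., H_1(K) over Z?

We work with the vertex ordering 0 < 1 < 2 < 3 < 4 < 5 < 6 < 7 < 8. The simplices of K, each written with vertices in increasing order, are:

  0-simplices (9): [0], [1], [2], [3], [4], [5], [6], [7], [8]
  1-simplices (12): [0,6], [0,7], [1,5], [1,7], [2,3], [2,7], [3,7], [4,7], [4,8], [5,7], [6,7], [7,8]

Hence C_0 ≅ Z^9, C_1 ≅ Z^12.

Boundary ∂_1: C_1 → C_0 is given by ∂[p,q] = [q] − [p].
The 9×12 boundary matrix has rank 8 and Smith normal form diag(1,1,1,1,1,1,1,1).

Now H_k = ker ∂_k / im ∂_{k+1}, so:

  H_0: rank C_0 − rank ∂_1 = 9 − 8 = 1, and the invariant factors of ∂_1 are all 1, so H_0 ≅ Z.
  H_1: rank ker ∂_1 − rank ∂_2 = (12 − 8) − 0 = 4, and there is no ∂_2, so H_1 ≅ Z^4.

H_0 = Z,  H_1 = Z^4.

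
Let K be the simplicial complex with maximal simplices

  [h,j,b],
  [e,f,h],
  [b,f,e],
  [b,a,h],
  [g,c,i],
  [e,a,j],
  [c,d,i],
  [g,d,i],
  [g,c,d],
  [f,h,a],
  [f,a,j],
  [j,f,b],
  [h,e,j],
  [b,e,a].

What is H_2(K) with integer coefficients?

H_2 ≅ Z.

We work with the vertex ordering a < b < c < d < e < f < g < h < i < j. The simplices of K, each written with vertices in increasing order, are:

  0-simplices (10): a, b, c, d, e, f, g, h, i, j
  1-simplices (21): ab, ae, af, ah, aj, be, bf, bh, bj, cd, cg, ci, dg, di, ef, eh, ej, fh, fj, gi, hj
  2-simplices (14): abe, abh, aej, afh, afj, bef, bfj, bhj, cdg, cdi, cgi, dgi, efh, ehj

Hence C_0 ≅ Z^10, C_1 ≅ Z^21, C_2 ≅ Z^14.

The boundary map ∂_1: C_1 → C_0 maps an edge to its endpoints' difference, ∂[p,q] = q − p. For instance
  ∂ej = j − e.
As a 10×21 matrix over Z this has rank 8, with invariant factors (1,1,1,1,1,1,1,1).

∂_2: C_2 → C_1 sends each 2-simplex [p,q,r] to [q,r] − [p,r] + [p,q]. For instance
  ∂ehj = hj − ej + eh,
  ∂abe = be − ae + ab.
As a 21×14 matrix over Z this has rank 13, with invariant factors (1,1,1,1,1,1,1,1,1,1,1,1,2).

Now H_k = ker ∂_k / im ∂_{k+1}, so:

  H_2: rank ker ∂_2 − rank ∂_3 = (14 − 13) − 0 = 1, and there is no ∂_3, so H_2 ≅ Z.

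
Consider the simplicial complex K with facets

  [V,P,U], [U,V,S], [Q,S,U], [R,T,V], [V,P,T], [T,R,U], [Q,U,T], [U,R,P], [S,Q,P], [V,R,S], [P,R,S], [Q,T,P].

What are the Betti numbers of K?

Fix the vertex order P < Q < R < S < T < U < V and write every simplex with vertices in increasing order. Then dim K = 2 and the simplices of K are:

  0-simplices (7): P, Q, R, S, T, U, V
  1-simplices (18): PQ, PR, PS, PT, PU, PV, QS, QT, QU, RS, RT, RU, RV, SU, SV, TU, TV, UV
  2-simplices (12): PQS, PQT, PRS, PRU, PTV, PUV, QSU, QTU, RSV, RTU, RTV, SUV

so the chain groups are C_0 ≅ Z^7, C_1 ≅ Z^18, C_2 ≅ Z^12.

The boundary map ∂_1: C_1 → C_0 maps an edge to its endpoints' difference, ∂[p,q] = q − p. For instance
  ∂RV = V − R.
The 7×18 boundary matrix has rank 6 and Smith normal form diag(1,1,1,1,1,1).

The boundary map ∂_2: C_2 → C_1 acts by ∂[p,q,r] = [q,r] − [p,r] + [p,q]. For instance
  ∂QTU = TU − QU + QT,
  ∂RTV = TV − RV + RT.
This gives a 18×12 integer matrix of rank 12; reducing to Smith normal form yields diagonal entries (1,1,1,1,1,1,1,1,1,1,1,2).

Reading off H_k = ker ∂_k / im ∂_{k+1}:

  H_0: rank C_0 − rank ∂_1 = 7 − 6 = 1, and the invariant factors of ∂_1 are all 1, so H_0 = Z.
  H_1: rank ker ∂_1 − rank ∂_2 = (18 − 6) − 12 = 0, and ∂_2 has invariant factor 2 > 1, so H_1 = Z_2.
  H_2: rank ker ∂_2 − rank ∂_3 = (12 − 12) − 0 = 0, and there is no ∂_3, so H_2 = 0.

As a check, the Euler characteristic is 7 − 18 + 12 = 1, which agrees with 1 − 0 + 0 = 1.
(K is a triangulation of the real projective plane RP^2.)

Hence the Betti numbers are b_0 = 1, b_1 = 0, b_2 = 0.

b_0 = 1, b_1 = 0, b_2 = 0.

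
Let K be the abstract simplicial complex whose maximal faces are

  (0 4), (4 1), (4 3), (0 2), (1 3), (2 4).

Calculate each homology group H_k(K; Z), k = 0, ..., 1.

Take the total order 0 < 1 < 2 < 3 < 4 on the vertex set. Then K (dimension 1) consists of the simplices:

  0-simplices (5): [0], [1], [2], [3], [4]
  1-simplices (6): [0,2], [0,4], [1,3], [1,4], [2,4], [3,4]

giving chain groups C_0 ≅ Z^5, C_1 ≅ Z^6.

∂_1: C_1 → C_0 sends each edge [p,q] (with p < q) to q − p.
This gives a 5×6 integer matrix of rank 4; reducing to Smith normal form yields diagonal entries (1,1,1,1).

Now H_k = ker ∂_k / im ∂_{k+1}, so:

  H_0: rank C_0 − rank ∂_1 = 5 − 4 = 1, and the invariant factors of ∂_1 are all 1, so H_0 = Z.
  H_1: rank ker ∂_1 − rank ∂_2 = (6 − 4) − 0 = 2, and there is no ∂_2, so H_1 = Z^2.

(K is a triangulation of a wedge of 2 circles.)

H_0 ≅ Z,  H_1 ≅ Z^2.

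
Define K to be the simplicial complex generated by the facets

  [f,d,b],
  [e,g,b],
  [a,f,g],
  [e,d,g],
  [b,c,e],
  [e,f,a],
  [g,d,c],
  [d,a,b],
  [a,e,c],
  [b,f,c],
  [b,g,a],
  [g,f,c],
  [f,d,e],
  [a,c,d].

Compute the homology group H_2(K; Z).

H_2 = Z.

Take the total order a < b < c < d < e < f < g on the vertex set. Then K (dimension 2) consists of the simplices:

  0-simplices (7): a, b, c, d, e, f, g
  1-simplices (21): ab, ac, ad, ae, af, ag, bc, bd, be, bf, bg, cd, ce, cf, cg, de, df, dg, ef, eg, fg
  2-simplices (14): abd, abg, acd, ace, aef, afg, bce, bcf, bdf, beg, cdg, cfg, def, deg

giving chain groups C_0 ≅ Z^7, C_1 ≅ Z^21, C_2 ≅ Z^14.

∂_1: C_1 → C_0 maps an edge to its endpoints' difference, ∂[p,q] = q − p. For instance
  ∂cg = g − c.
This gives a 7×21 integer matrix of rank 6; reducing to Smith normal form yields diagonal entries (1,1,1,1,1,1).

∂_2: C_2 → C_1 maps a triangle to the signed sum of its edges. For instance
  ∂cfg = fg − cg + cf,
  ∂abd = bd − ad + ab.
As a 21×14 matrix over Z this has rank 13, with invariant factors (1,1,1,1,1,1,1,1,1,1,1,1,1).

Reading off H_k = ker ∂_k / im ∂_{k+1}:

  H_2: rank ker ∂_2 − rank ∂_3 = (14 − 13) − 0 = 1, and there is no ∂_3, so H_2 = Z.

(K is a triangulation of the torus T^2.)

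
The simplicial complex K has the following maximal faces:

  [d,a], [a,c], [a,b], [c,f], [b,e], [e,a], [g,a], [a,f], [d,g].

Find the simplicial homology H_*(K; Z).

We work with the vertex ordering a < b < c < d < e < f < g. The simplices of K, each written with vertices in increasing order, are:

  0-simplices (7): a, b, c, d, e, f, g
  1-simplices (9): ab, ac, ad, ae, af, ag, be, cf, dg

so the chain groups are C_0 ≅ Z^7, C_1 ≅ Z^9.

∂_1: C_1 → C_0 maps an edge to its endpoints' difference, ∂[p,q] = q − p. For instance
  ∂be = e − b.
The resulting 7×9 matrix has rank 6, and its Smith normal form has invariant factors (1,1,1,1,1,1).

From H_k ≅ ker(∂_k) / im(∂_{k+1}) we obtain:

  H_0: rank C_0 − rank ∂_1 = 7 − 6 = 1, and the invariant factors of ∂_1 are all 1, so H_0 ≅ Z.
  H_1: rank ker ∂_1 − rank ∂_2 = (9 − 6) − 0 = 3, and there is no ∂_2, so H_1 ≅ Z^3.

H_0 = Z,  H_1 = Z^3.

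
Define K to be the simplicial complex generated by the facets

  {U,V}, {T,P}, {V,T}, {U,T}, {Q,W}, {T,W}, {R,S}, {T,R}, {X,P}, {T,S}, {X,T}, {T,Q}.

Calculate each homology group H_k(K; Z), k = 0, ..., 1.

Take the total order P < Q < R < S < T < U < V < W < X on the vertex set. Then K (dimension 1) consists of the simplices:

  0-simplices (9): P, Q, R, S, T, U, V, W, X
  1-simplices (12): PT, PX, QT, QW, RS, RT, ST, TU, TV, TW, TX, UV

so the chain groups are C_0 ≅ Z^9, C_1 ≅ Z^12.

The boundary map ∂_1: C_1 → C_0 is given by ∂[p,q] = [q] − [p]. For instance
  ∂TW = W − T.
The resulting 9×12 matrix has rank 8, and its Smith normal form has invariant factors (1,1,1,1,1,1,1,1).

Reading off H_k = ker ∂_k / im ∂_{k+1}:

  H_0: rank C_0 − rank ∂_1 = 9 − 8 = 1, and the invariant factors of ∂_1 are all 1, so H_0 = Z.
  H_1: rank ker ∂_1 − rank ∂_2 = (12 − 8) − 0 = 4, and there is no ∂_2, so H_1 = Z^4.

H_0 = Z,  H_1 = Z^4.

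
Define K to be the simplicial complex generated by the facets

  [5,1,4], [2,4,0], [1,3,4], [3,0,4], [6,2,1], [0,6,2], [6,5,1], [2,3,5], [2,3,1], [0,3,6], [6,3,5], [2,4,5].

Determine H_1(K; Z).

We work with the vertex ordering 0 < 1 < 2 < 3 < 4 < 5 < 6. The simplices of K, each written with vertices in increasing order, are:

  0-simplices (7): [0], [1], [2], [3], [4], [5], [6]
  1-simplices (18): [0,2], [0,3], [0,4], [0,6], [1,2], [1,3], [1,4], [1,5], [1,6], [2,3], [2,4], [2,5], [2,6], [3,4], [3,5], [3,6], [4,5], [5,6]
  2-simplices (12): [0,2,4], [0,2,6], [0,3,4], [0,3,6], [1,2,3], [1,2,6], [1,3,4], [1,4,5], [1,5,6], [2,3,5], [2,4,5], [3,5,6]

giving chain groups C_0 ≅ Z^7, C_1 ≅ Z^18, C_2 ≅ Z^12.

The boundary map ∂_1: C_1 → C_0 maps an edge to its endpoints' difference, ∂[p,q] = q − p. For instance
  ∂[1,3] = [3] − [1].
The 7×18 boundary matrix has rank 6 and Smith normal form diag(1,1,1,1,1,1).

∂_2: C_2 → C_1 sends each 2-simplex [p,q,r] to [q,r] − [p,r] + [p,q]. For instance
  ∂[0,2,6] = [2,6] − [0,6] + [0,2],
  ∂[1,2,3] = [2,3] − [1,3] + [1,2].
As a 18×12 matrix over Z this has rank 12, with invariant factors (1,1,1,1,1,1,1,1,1,1,1,2).

From H_k ≅ ker(∂_k) / im(∂_{k+1}) we obtain:

  H_1: rank ker ∂_1 − rank ∂_2 = (18 − 6) − 12 = 0, and ∂_2 has invariant factor 2 > 1, so H_1 ≅ Z_2.

(K is a triangulation of the real projective plane RP^2.)

H_1 ≅ Z_2.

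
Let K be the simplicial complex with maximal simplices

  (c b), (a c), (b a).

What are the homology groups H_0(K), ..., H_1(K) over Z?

H_0 ≅ Z,  H_1 ≅ Z.

Take the total order a < b < c on the vertex set. Then K (dimension 1) consists of the simplices:

  0-simplices (3): a, b, c
  1-simplices (3): ab, ac, bc

so the chain groups are C_0 ≅ Z^3, C_1 ≅ Z^3.

Boundary ∂_1: C_1 → C_0 sends each edge [p,q] (with p < q) to q − p. For instance
  ∂ab = b − a.
As a 3×3 matrix over Z this has rank 2, with invariant factors (1,1).

From H_k ≅ ker(∂_k) / im(∂_{k+1}) we obtain:

  H_0: rank C_0 − rank ∂_1 = 3 − 2 = 1, and the invariant factors of ∂_1 are all 1, so H_0 = Z.
  H_1: rank ker ∂_1 − rank ∂_2 = (3 − 2) − 0 = 1, and there is no ∂_2, so H_1 = Z.

As a check, the Euler characteristic is 3 − 3 = 0, which agrees with 1 − 1 = 0.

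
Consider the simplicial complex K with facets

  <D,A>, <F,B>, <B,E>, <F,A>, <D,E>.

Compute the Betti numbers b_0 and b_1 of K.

We work with the vertex ordering A < B < D < E < F. The simplices of K, each written with vertices in increasing order, are:

  0-simplices (5): A, B, D, E, F
  1-simplices (5): AD, AF, BE, BF, DE

giving chain groups C_0 ≅ Z^5, C_1 ≅ Z^5.

Boundary ∂_1: C_1 → C_0 maps an edge to its endpoints' difference, ∂[p,q] = q − p.
This gives a 5×5 integer matrix of rank 4; reducing to Smith normal form yields diagonal entries (1,1,1,1).

Reading off H_k = ker ∂_k / im ∂_{k+1}:

  H_0: rank C_0 − rank ∂_1 = 5 − 4 = 1, and the invariant factors of ∂_1 are all 1, so H_0 ≅ Z.
  H_1: rank ker ∂_1 − rank ∂_2 = (5 − 4) − 0 = 1, and there is no ∂_2, so H_1 ≅ Z.

As a check, the Euler characteristic is 5 − 5 = 0, which agrees with 1 − 1 = 0.
(K is a triangulation of the circle S^1.)

Hence the Betti numbers are b_0 = 1, b_1 = 1.

b_0 = 1, b_1 = 1.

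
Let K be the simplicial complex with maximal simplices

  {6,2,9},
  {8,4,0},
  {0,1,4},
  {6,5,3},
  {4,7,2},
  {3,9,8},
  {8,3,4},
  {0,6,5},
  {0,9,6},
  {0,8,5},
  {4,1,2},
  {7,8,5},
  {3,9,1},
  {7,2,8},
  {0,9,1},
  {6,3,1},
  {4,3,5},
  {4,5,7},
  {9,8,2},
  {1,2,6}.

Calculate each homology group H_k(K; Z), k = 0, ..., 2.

H_0 ≅ Z,  H_1 ≅ Z ⊕ Z_2,  H_2 = 0.

Fix the vertex order 0 < 1 < 2 < 3 < 4 < 5 < 6 < 7 < 8 < 9 and write every simplex with vertices in increasing order. Then dim K = 2 and the simplices of K are:

  0-simplices (10): [0], [1], [2], [3], [4], [5], [6], [7], [8], [9]
  1-simplices (30): (30 of them)
  2-simplices (20): (20 of them)

giving chain groups C_0 ≅ Z^10, C_1 ≅ Z^30, C_2 ≅ Z^20.

The boundary map ∂_1: C_1 → C_0 maps an edge to its endpoints' difference, ∂[p,q] = q − p. For instance
  ∂[2,8] = [8] − [2].
The 10×30 boundary matrix has rank 9 and Smith normal form diag(1,1,1,1,1,1,1,1,1).

Boundary ∂_2: C_2 → C_1 sends each 2-simplex [p,q,r] to [q,r] − [p,r] + [p,q]. For instance
  ∂[2,8,9] = [8,9] − [2,9] + [2,8],
  ∂[3,4,5] = [4,5] − [3,5] + [3,4].
The 30×20 boundary matrix has rank 20 and Smith normal form diag(1,1,1,1,1,1,1,1,1,1,1,1,1,1,1,1,1,1,1,2).

Computing H_k = (kernel of ∂_k) / (image of ∂_{k+1}):

  H_0: rank C_0 − rank ∂_1 = 10 − 9 = 1, and the invariant factors of ∂_1 are all 1, so H_0 = Z.
  H_1: rank ker ∂_1 − rank ∂_2 = (30 − 9) − 20 = 1, and ∂_2 has invariant factor 2 > 1, so H_1 = Z ⊕ Z_2.
  H_2: rank ker ∂_2 − rank ∂_3 = (20 − 20) − 0 = 0, and there is no ∂_3, so H_2 = 0.

(K is a triangulation of the Klein bottle.)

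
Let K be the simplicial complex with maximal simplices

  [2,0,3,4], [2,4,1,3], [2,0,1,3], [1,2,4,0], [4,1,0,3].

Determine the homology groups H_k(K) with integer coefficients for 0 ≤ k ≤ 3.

K has 5 vertices, 10 edges, 10 triangles, 5 3-simplices.
rank ∂_0 = 0, rank ∂_1 = 4 ⇒ b_0 = 5 − 0 − 4 = 1; all invariant factors of ∂_1 are 1 so no torsion. So H_0 ≅ Z.
rank ∂_1 = 4, rank ∂_2 = 6 ⇒ b_1 = 10 − 4 − 6 = 0; all invariant factors of ∂_2 are 1 so no torsion. So H_1 ≅ 0.
rank ∂_2 = 6, rank ∂_3 = 4 ⇒ b_2 = 10 − 6 − 4 = 0; all invariant factors of ∂_3 are 1 so no torsion. So H_2 ≅ 0.
rank ∂_3 = 4, rank ∂_4 = 0 ⇒ b_3 = 5 − 4 − 0 = 1. So H_3 ≅ Z.

H_0 ≅ Z,  H_1 = 0,  H_2 = 0,  H_3 ≅ Z.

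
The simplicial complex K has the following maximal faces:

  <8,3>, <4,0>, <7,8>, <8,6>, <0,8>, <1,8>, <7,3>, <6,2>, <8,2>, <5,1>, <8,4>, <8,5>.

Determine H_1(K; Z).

H_1 = Z^4.

Order the vertices as 0 < 1 < 2 < 3 < 4 < 5 < 6 < 7 < 8. Listing each simplex with vertices in this order, K has dimension 1 with simplices:

  0-simplices (9): [0], [1], [2], [3], [4], [5], [6], [7], [8]
  1-simplices (12): [0,4], [0,8], [1,5], [1,8], [2,6], [2,8], [3,7], [3,8], [4,8], [5,8], [6,8], [7,8]

Hence C_0 ≅ Z^9, C_1 ≅ Z^12.

Boundary ∂_1: C_1 → C_0 sends each edge [p,q] (with p < q) to q − p. For instance
  ∂[2,6] = [6] − [2].
This gives a 9×12 integer matrix of rank 8; reducing to Smith normal form yields diagonal entries (1,1,1,1,1,1,1,1).

Computing H_k = (kernel of ∂_k) / (image of ∂_{k+1}):

  H_1: rank ker ∂_1 − rank ∂_2 = (12 − 8) − 0 = 4, and there is no ∂_2, so H_1 ≅ Z^4.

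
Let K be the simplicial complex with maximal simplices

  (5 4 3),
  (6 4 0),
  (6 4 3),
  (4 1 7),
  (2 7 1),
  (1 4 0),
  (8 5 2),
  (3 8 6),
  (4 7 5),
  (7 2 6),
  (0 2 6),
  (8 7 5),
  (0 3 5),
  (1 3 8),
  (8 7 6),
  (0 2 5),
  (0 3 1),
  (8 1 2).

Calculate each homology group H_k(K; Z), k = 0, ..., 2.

We work with the vertex ordering 0 < 1 < 2 < 3 < 4 < 5 < 6 < 7 < 8. The simplices of K, each written with vertices in increasing order, are:

  0-simplices (9): [0], [1], [2], [3], [4], [5], [6], [7], [8]
  1-simplices (27): (27 of them)
  2-simplices (18): [0,1,3], [0,1,4], [0,2,5], [0,2,6], [0,3,5], [0,4,6], [1,2,7], [1,2,8], [1,3,8], [1,4,7], [2,5,8], [2,6,7], [3,4,5], [3,4,6], [3,6,8], [4,5,7], [5,7,8], [6,7,8]

Hence C_0 ≅ Z^9, C_1 ≅ Z^27, C_2 ≅ Z^18.

The boundary map ∂_1: C_1 → C_0 is given by ∂[p,q] = [q] − [p].
This gives a 9×27 integer matrix of rank 8; reducing to Smith normal form yields diagonal entries (1,1,1,1,1,1,1,1).

Boundary ∂_2: C_2 → C_1 maps a triangle to the signed sum of its edges. For instance
  ∂[1,3,8] = [3,8] − [1,8] + [1,3],
  ∂[6,7,8] = [7,8] − [6,8] + [6,7].
As a 27×18 matrix over Z this has rank 18, with invariant factors (1,1,1,1,1,1,1,1,1,1,1,1,1,1,1,1,1,2).

Now H_k = ker ∂_k / im ∂_{k+1}, so:

  H_0: rank C_0 − rank ∂_1 = 9 − 8 = 1, and the invariant factors of ∂_1 are all 1, so H_0 = Z.
  H_1: rank ker ∂_1 − rank ∂_2 = (27 − 8) − 18 = 1, and ∂_2 has invariant factor 2 > 1, so H_1 = Z ⊕ Z/2.
  H_2: rank ker ∂_2 − rank ∂_3 = (18 − 18) − 0 = 0, and there is no ∂_3, so H_2 = 0.

As a check, the Euler characteristic is 9 − 27 + 18 = 0, which agrees with 1 − 1 + 0 = 0.

H_0 ≅ Z,  H_1 ≅ Z ⊕ Z/2,  H_2 = 0.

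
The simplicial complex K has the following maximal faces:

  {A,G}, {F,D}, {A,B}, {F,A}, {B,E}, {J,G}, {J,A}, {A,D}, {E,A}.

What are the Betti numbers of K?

b_0 = 1, b_1 = 3.

K has 7 vertices, 9 edges.
rank ∂_0 = 0, rank ∂_1 = 6 ⇒ b_0 = 7 − 0 − 6 = 1; all invariant factors of ∂_1 are 1 so no torsion. So H_0 ≅ Z.
rank ∂_1 = 6, rank ∂_2 = 0 ⇒ b_1 = 9 − 6 − 0 = 3. So H_1 ≅ Z^3.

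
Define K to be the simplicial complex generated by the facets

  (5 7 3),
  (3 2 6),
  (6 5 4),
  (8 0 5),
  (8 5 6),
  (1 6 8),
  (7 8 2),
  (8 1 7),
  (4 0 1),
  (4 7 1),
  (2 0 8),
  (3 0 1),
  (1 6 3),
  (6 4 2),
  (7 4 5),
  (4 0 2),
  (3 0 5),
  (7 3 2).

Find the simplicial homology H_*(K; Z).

H_0 = Z,  H_1 = Z^2,  H_2 = Z.

Fix the vertex order 0 < 1 < 2 < 3 < 4 < 5 < 6 < 7 < 8 and write every simplex with vertices in increasing order. Then dim K = 2 and the simplices of K are:

  0-simplices (9): [0], [1], [2], [3], [4], [5], [6], [7], [8]
  1-simplices (27): (27 of them)
  2-simplices (18): [0,1,3], [0,1,4], [0,2,4], [0,2,8], [0,3,5], [0,5,8], [1,3,6], [1,4,7], [1,6,8], [1,7,8], [2,3,6], [2,3,7], [2,4,6], [2,7,8], [3,5,7], [4,5,6], [4,5,7], [5,6,8]

Hence C_0 ≅ Z^9, C_1 ≅ Z^27, C_2 ≅ Z^18.

Boundary ∂_1: C_1 → C_0 maps an edge to its endpoints' difference, ∂[p,q] = q − p. For instance
  ∂[5,7] = [7] − [5].
As a 9×27 matrix over Z this has rank 8, with invariant factors (1,1,1,1,1,1,1,1).

The boundary map ∂_2: C_2 → C_1 acts by ∂[p,q,r] = [q,r] − [p,r] + [p,q]. For instance
  ∂[0,1,3] = [1,3] − [0,3] + [0,1],
  ∂[4,5,7] = [5,7] − [4,7] + [4,5].
The resulting 27×18 matrix has rank 17, and its Smith normal form has invariant factors (1,1,1,1,1,1,1,1,1,1,1,1,1,1,1,1,1).

From H_k ≅ ker(∂_k) / im(∂_{k+1}) we obtain:

  H_0: rank C_0 − rank ∂_1 = 9 − 8 = 1, and the invariant factors of ∂_1 are all 1, so H_0 = Z.
  H_1: rank ker ∂_1 − rank ∂_2 = (27 − 8) − 17 = 2, and the invariant factors of ∂_2 are all 1, so H_1 = Z^2.
  H_2: rank ker ∂_2 − rank ∂_3 = (18 − 17) − 0 = 1, and there is no ∂_3, so H_2 = Z.

(K is a triangulation of the torus T^2.)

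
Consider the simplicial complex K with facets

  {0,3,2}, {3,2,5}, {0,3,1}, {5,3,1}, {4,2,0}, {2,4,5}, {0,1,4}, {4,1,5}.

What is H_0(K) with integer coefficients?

We work with the vertex ordering 0 < 1 < 2 < 3 < 4 < 5. The simplices of K, each written with vertices in increasing order, are:

  0-simplices (6): [0], [1], [2], [3], [4], [5]
  1-simplices (12): [0,1], [0,2], [0,3], [0,4], [1,3], [1,4], [1,5], [2,3], [2,4], [2,5], [3,5], [4,5]
  2-simplices (8): [0,1,3], [0,1,4], [0,2,3], [0,2,4], [1,3,5], [1,4,5], [2,3,5], [2,4,5]

Hence C_0 ≅ Z^6, C_1 ≅ Z^12, C_2 ≅ Z^8.

∂_1: C_1 → C_0 sends each edge [p,q] (with p < q) to q − p. For instance
  ∂[0,1] = [1] − [0].
The resulting 6×12 matrix has rank 5, and its Smith normal form has invariant factors (1,1,1,1,1).

Boundary ∂_2: C_2 → C_1 maps a triangle to the signed sum of its edges. For instance
  ∂[1,3,5] = [3,5] − [1,5] + [1,3],
  ∂[0,1,3] = [1,3] − [0,3] + [0,1].
As a 12×8 matrix over Z this has rank 7, with invariant factors (1,1,1,1,1,1,1).

Computing H_k = (kernel of ∂_k) / (image of ∂_{k+1}):

  H_0: rank C_0 − rank ∂_1 = 6 − 5 = 1, and the invariant factors of ∂_1 are all 1, so H_0 = Z.

(K is a triangulation of the 2-sphere S^2.)

H_0 ≅ Z.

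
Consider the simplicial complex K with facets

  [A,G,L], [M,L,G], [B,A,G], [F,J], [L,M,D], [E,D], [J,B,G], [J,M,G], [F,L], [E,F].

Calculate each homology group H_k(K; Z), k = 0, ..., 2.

Order the vertices as A < B < D < E < F < G < J < L < M. Listing each simplex with vertices in this order, K has dimension 2 with simplices:

  0-simplices (9): A, B, D, E, F, G, J, L, M
  1-simplices (16): AB, AG, AL, BG, BJ, DE, DL, DM, EF, FJ, FL, GJ, GL, GM, JM, LM
  2-simplices (6): ABG, AGL, BGJ, DLM, GJM, GLM

Hence C_0 ≅ Z^9, C_1 ≅ Z^16, C_2 ≅ Z^6.

∂_1: C_1 → C_0 maps an edge to its endpoints' difference, ∂[p,q] = q − p. For instance
  ∂JM = M − J.
The 9×16 boundary matrix has rank 8 and Smith normal form diag(1,1,1,1,1,1,1,1).

Boundary ∂_2: C_2 → C_1 acts by ∂[p,q,r] = [q,r] − [p,r] + [p,q]. For instance
  ∂AGL = GL − AL + AG,
  ∂DLM = LM − DM + DL.
The 16×6 boundary matrix has rank 6 and Smith normal form diag(1,1,1,1,1,1).

From H_k ≅ ker(∂_k) / im(∂_{k+1}) we obtain:

  H_0: rank C_0 − rank ∂_1 = 9 − 8 = 1, and the invariant factors of ∂_1 are all 1, so H_0 = Z.
  H_1: rank ker ∂_1 − rank ∂_2 = (16 − 8) − 6 = 2, and the invariant factors of ∂_2 are all 1, so H_1 = Z^2.
  H_2: rank ker ∂_2 − rank ∂_3 = (6 − 6) − 0 = 0, and there is no ∂_3, so H_2 = 0.

H_0 = Z,  H_1 = Z^2,  H_2 = 0.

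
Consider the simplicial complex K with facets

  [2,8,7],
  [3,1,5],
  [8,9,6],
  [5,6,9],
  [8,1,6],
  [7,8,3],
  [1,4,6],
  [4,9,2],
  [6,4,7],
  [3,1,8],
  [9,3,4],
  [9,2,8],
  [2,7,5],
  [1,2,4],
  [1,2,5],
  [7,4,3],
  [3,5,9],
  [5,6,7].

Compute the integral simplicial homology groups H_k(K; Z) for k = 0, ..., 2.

H_0 = Z,  H_1 = Z^2,  H_2 = Z.

K has 9 vertices, 27 edges, 18 triangles.
rank ∂_0 = 0, rank ∂_1 = 8 ⇒ b_0 = 9 − 0 − 8 = 1; all invariant factors of ∂_1 are 1 so no torsion. So H_0 = Z.
rank ∂_1 = 8, rank ∂_2 = 17 ⇒ b_1 = 27 − 8 − 17 = 2; all invariant factors of ∂_2 are 1 so no torsion. So H_1 = Z^2.
rank ∂_2 = 17, rank ∂_3 = 0 ⇒ b_2 = 18 − 17 − 0 = 1. So H_2 = Z.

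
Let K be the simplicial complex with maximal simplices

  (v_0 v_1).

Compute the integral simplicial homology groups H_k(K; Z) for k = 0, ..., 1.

H_0 ≅ Z,  H_1 = 0.

Order the vertices as v_0 < v_1. Listing each simplex with vertices in this order, K has dimension 1 with simplices:

  0-simplices (2): [v_0], [v_1]
  1-simplices (1): [v_0,v_1]

Hence C_0 ≅ Z^2, C_1 ≅ Z^1.

Boundary ∂_1: C_1 → C_0 sends each edge [p,q] (with p < q) to q − p.
As a 2×1 matrix over Z this has rank 1, with invariant factors (1).

Computing H_k = (kernel of ∂_k) / (image of ∂_{k+1}):

  H_0: rank C_0 − rank ∂_1 = 2 − 1 = 1, and the invariant factors of ∂_1 are all 1, so H_0 = Z.
  H_1: rank ker ∂_1 − rank ∂_2 = (1 − 1) − 0 = 0, and there is no ∂_2, so H_1 = 0.

(K is a triangulation of the 1-simplex.)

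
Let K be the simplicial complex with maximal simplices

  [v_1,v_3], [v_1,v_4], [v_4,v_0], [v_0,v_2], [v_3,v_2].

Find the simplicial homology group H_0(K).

H_0 ≅ Z.

We work with the vertex ordering v_0 < v_1 < v_2 < v_3 < v_4. The simplices of K, each written with vertices in increasing order, are:

  0-simplices (5): [v_0], [v_1], [v_2], [v_3], [v_4]
  1-simplices (5): [v_0,v_2], [v_0,v_4], [v_1,v_3], [v_1,v_4], [v_2,v_3]

so the chain groups are C_0 ≅ Z^5, C_1 ≅ Z^5.

The boundary map ∂_1: C_1 → C_0 is given by ∂[p,q] = [q] − [p].
The resulting 5×5 matrix has rank 4, and its Smith normal form has invariant factors (1,1,1,1).

Computing H_k = (kernel of ∂_k) / (image of ∂_{k+1}):

  H_0: rank C_0 − rank ∂_1 = 5 − 4 = 1, and the invariant factors of ∂_1 are all 1, so H_0 ≅ Z.

(K is a triangulation of the circle S^1.)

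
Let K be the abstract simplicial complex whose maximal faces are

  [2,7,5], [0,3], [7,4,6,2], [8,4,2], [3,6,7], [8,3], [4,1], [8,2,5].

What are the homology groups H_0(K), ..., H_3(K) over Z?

H_0 ≅ Z,  H_1 ≅ Z,  H_2 = 0,  H_3 = 0.

We work with the vertex ordering 0 < 1 < 2 < 3 < 4 < 5 < 6 < 7 < 8. The simplices of K, each written with vertices in increasing order, are:

  0-simplices (9): [0], [1], [2], [3], [4], [5], [6], [7], [8]
  1-simplices (16): [0,3], [1,4], [2,4], [2,5], [2,6], [2,7], [2,8], [3,6], [3,7], [3,8], [4,6], [4,7], [4,8], [5,7], [5,8], [6,7]
  2-simplices (8): [2,4,6], [2,4,7], [2,4,8], [2,5,7], [2,5,8], [2,6,7], [3,6,7], [4,6,7]
  3-simplices (1): [2,4,6,7]

so the chain groups are C_0 ≅ Z^9, C_1 ≅ Z^16, C_2 ≅ Z^8, C_3 ≅ Z^1.

∂_1: C_1 → C_0 maps an edge to its endpoints' difference, ∂[p,q] = q − p.
The 9×16 boundary matrix has rank 8 and Smith normal form diag(1,1,1,1,1,1,1,1).

Boundary ∂_2: C_2 → C_1 sends each 2-simplex [p,q,r] to [q,r] − [p,r] + [p,q]. For instance
  ∂[3,6,7] = [6,7] − [3,7] + [3,6],
  ∂[2,4,8] = [4,8] − [2,8] + [2,4].
This gives a 16×8 integer matrix of rank 7; reducing to Smith normal form yields diagonal entries (1,1,1,1,1,1,1).

Boundary ∂_3: C_3 → C_2 sends each 3-simplex σ to the alternating sum Σ_i (−1)^i (σ with its i-th vertex removed). For instance
  ∂[2,4,6,7] = [4,6,7] − [2,6,7] + [2,4,7] − [2,4,6].
The 8×1 boundary matrix has rank 1 and Smith normal form diag(1).

Reading off H_k = ker ∂_k / im ∂_{k+1}:

  H_0: rank C_0 − rank ∂_1 = 9 − 8 = 1, and the invariant factors of ∂_1 are all 1, so H_0 ≅ Z.
  H_1: rank ker ∂_1 − rank ∂_2 = (16 − 8) − 7 = 1, and the invariant factors of ∂_2 are all 1, so H_1 ≅ Z.
  H_2: rank ker ∂_2 − rank ∂_3 = (8 − 7) − 1 = 0, and the invariant factors of ∂_3 are all 1, so H_2 ≅ 0.
  H_3: rank ker ∂_3 − rank ∂_4 = (1 − 1) − 0 = 0, and there is no ∂_4, so H_3 ≅ 0.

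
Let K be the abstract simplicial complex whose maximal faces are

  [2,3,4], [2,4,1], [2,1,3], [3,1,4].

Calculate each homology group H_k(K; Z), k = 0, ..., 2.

K has 4 vertices, 6 edges, 4 triangles.
rank ∂_0 = 0, rank ∂_1 = 3 ⇒ b_0 = 4 − 0 − 3 = 1; all invariant factors of ∂_1 are 1 so no torsion. So H_0 = Z.
rank ∂_1 = 3, rank ∂_2 = 3 ⇒ b_1 = 6 − 3 − 3 = 0; all invariant factors of ∂_2 are 1 so no torsion. So H_1 = 0.
rank ∂_2 = 3, rank ∂_3 = 0 ⇒ b_2 = 4 − 3 − 0 = 1. So H_2 = Z.

H_0 = Z,  H_1 = 0,  H_2 = Z.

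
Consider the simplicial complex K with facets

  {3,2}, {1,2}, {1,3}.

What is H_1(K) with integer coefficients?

H_1 ≅ Z.

Fix the vertex order 1 < 2 < 3 and write every simplex with vertices in increasing order. Then dim K = 1 and the simplices of K are:

  0-simplices (3): [1], [2], [3]
  1-simplices (3): [1,2], [1,3], [2,3]

giving chain groups C_0 ≅ Z^3, C_1 ≅ Z^3.

Boundary ∂_1: C_1 → C_0 maps an edge to its endpoints' difference, ∂[p,q] = q − p. For instance
  ∂[2,3] = [3] − [2].
This gives a 3×3 integer matrix of rank 2; reducing to Smith normal form yields diagonal entries (1,1).

Reading off H_k = ker ∂_k / im ∂_{k+1}:

  H_1: rank ker ∂_1 − rank ∂_2 = (3 − 2) − 0 = 1, and there is no ∂_2, so H_1 = Z.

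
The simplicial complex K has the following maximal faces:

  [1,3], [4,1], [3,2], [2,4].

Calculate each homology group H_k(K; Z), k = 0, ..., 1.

H_0 ≅ Z,  H_1 ≅ Z.

Fix the vertex order 1 < 2 < 3 < 4 and write every simplex with vertices in increasing order. Then dim K = 1 and the simplices of K are:

  0-simplices (4): [1], [2], [3], [4]
  1-simplices (4): [1,3], [1,4], [2,3], [2,4]

so the chain groups are C_0 ≅ Z^4, C_1 ≅ Z^4.

The boundary map ∂_1: C_1 → C_0 sends each edge [p,q] (with p < q) to q − p. For instance
  ∂[1,4] = [4] − [1].
This gives a 4×4 integer matrix of rank 3; reducing to Smith normal form yields diagonal entries (1,1,1).

From H_k ≅ ker(∂_k) / im(∂_{k+1}) we obtain:

  H_0: rank C_0 − rank ∂_1 = 4 − 3 = 1, and the invariant factors of ∂_1 are all 1, so H_0 ≅ Z.
  H_1: rank ker ∂_1 − rank ∂_2 = (4 − 3) − 0 = 1, and there is no ∂_2, so H_1 ≅ Z.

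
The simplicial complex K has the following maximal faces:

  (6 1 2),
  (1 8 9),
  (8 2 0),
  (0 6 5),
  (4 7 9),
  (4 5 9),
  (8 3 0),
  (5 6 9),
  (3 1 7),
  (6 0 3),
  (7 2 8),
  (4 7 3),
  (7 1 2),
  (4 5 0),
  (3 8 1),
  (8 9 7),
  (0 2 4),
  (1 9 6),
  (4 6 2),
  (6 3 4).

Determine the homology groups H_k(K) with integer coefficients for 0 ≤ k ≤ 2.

H_0 = Z,  H_1 = Z ⊕ Z/2Z,  H_2 = 0.

Fix the vertex order 0 < 1 < 2 < 3 < 4 < 5 < 6 < 7 < 8 < 9 and write every simplex with vertices in increasing order. Then dim K = 2 and the simplices of K are:

  0-simplices (10): [0], [1], [2], [3], [4], [5], [6], [7], [8], [9]
  1-simplices (30): (30 of them)
  2-simplices (20): (20 of them)

so the chain groups are C_0 ≅ Z^10, C_1 ≅ Z^30, C_2 ≅ Z^20.

∂_1: C_1 → C_0 sends each edge [p,q] (with p < q) to q − p. For instance
  ∂[1,2] = [2] − [1].
As a 10×30 matrix over Z this has rank 9, with invariant factors (1,1,1,1,1,1,1,1,1).

The boundary map ∂_2: C_2 → C_1 sends each 2-simplex [p,q,r] to [q,r] − [p,r] + [p,q]. For instance
  ∂[1,8,9] = [8,9] − [1,9] + [1,8],
  ∂[0,3,6] = [3,6] − [0,6] + [0,3].
The 30×20 boundary matrix has rank 20 and Smith normal form diag(1,1,1,1,1,1,1,1,1,1,1,1,1,1,1,1,1,1,1,2).

Now H_k = ker ∂_k / im ∂_{k+1}, so:

  H_0: rank C_0 − rank ∂_1 = 10 − 9 = 1, and the invariant factors of ∂_1 are all 1, so H_0 = Z.
  H_1: rank ker ∂_1 − rank ∂_2 = (30 − 9) − 20 = 1, and ∂_2 has invariant factor 2 > 1, so H_1 = Z ⊕ Z/2Z.
  H_2: rank ker ∂_2 − rank ∂_3 = (20 − 20) − 0 = 0, and there is no ∂_3, so H_2 = 0.

(K is a triangulation of the Klein bottle.)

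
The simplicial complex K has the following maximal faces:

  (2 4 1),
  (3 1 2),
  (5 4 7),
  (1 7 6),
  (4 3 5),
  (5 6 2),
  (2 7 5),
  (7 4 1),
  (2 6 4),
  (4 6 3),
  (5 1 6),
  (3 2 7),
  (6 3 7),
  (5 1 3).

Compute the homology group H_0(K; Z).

H_0 = Z.

Fix the vertex order 1 < 2 < 3 < 4 < 5 < 6 < 7 and write every simplex with vertices in increasing order. Then dim K = 2 and the simplices of K are:

  0-simplices (7): [1], [2], [3], [4], [5], [6], [7]
  1-simplices (21): [1,2], [1,3], [1,4], [1,5], [1,6], [1,7], [2,3], [2,4], [2,5], [2,6], [2,7], [3,4], [3,5], [3,6], [3,7], [4,5], [4,6], [4,7], [5,6], [5,7], [6,7]
  2-simplices (14): [1,2,3], [1,2,4], [1,3,5], [1,4,7], [1,5,6], [1,6,7], [2,3,7], [2,4,6], [2,5,6], [2,5,7], [3,4,5], [3,4,6], [3,6,7], [4,5,7]

so the chain groups are C_0 ≅ Z^7, C_1 ≅ Z^21, C_2 ≅ Z^14.

Boundary ∂_1: C_1 → C_0 maps an edge to its endpoints' difference, ∂[p,q] = q − p.
The 7×21 boundary matrix has rank 6 and Smith normal form diag(1,1,1,1,1,1).

Boundary ∂_2: C_2 → C_1 acts by ∂[p,q,r] = [q,r] − [p,r] + [p,q]. For instance
  ∂[3,4,6] = [4,6] − [3,6] + [3,4],
  ∂[3,4,5] = [4,5] − [3,5] + [3,4].
The 21×14 boundary matrix has rank 13 and Smith normal form diag(1,1,1,1,1,1,1,1,1,1,1,1,1).

Now H_k = ker ∂_k / im ∂_{k+1}, so:

  H_0: rank C_0 − rank ∂_1 = 7 − 6 = 1, and the invariant factors of ∂_1 are all 1, so H_0 ≅ Z.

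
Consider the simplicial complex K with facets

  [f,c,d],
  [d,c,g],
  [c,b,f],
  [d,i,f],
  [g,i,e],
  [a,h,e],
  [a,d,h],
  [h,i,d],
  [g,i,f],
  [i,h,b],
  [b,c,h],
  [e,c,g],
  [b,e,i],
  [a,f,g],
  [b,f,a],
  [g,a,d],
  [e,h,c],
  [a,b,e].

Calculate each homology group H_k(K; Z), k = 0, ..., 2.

Order the vertices as a < b < c < d < e < f < g < h < i. Listing each simplex with vertices in this order, K has dimension 2 with simplices:

  0-simplices (9): a, b, c, d, e, f, g, h, i
  1-simplices (27): ab, ad, ae, af, ag, ah, bc, be, bf, bh, bi, cd, ce, cf, cg, ch, df, dg, dh, di, eg, eh, ei, fg, fi, gi, hi
  2-simplices (18): abe, abf, adg, adh, aeh, afg, bcf, bch, bei, bhi, cdf, cdg, ceg, ceh, dfi, dhi, egi, fgi

so the chain groups are C_0 ≅ Z^9, C_1 ≅ Z^27, C_2 ≅ Z^18.

The boundary map ∂_1: C_1 → C_0 sends each edge [p,q] (with p < q) to q − p. For instance
  ∂hi = i − h.
The resulting 9×27 matrix has rank 8, and its Smith normal form has invariant factors (1,1,1,1,1,1,1,1).

∂_2: C_2 → C_1 acts by ∂[p,q,r] = [q,r] − [p,r] + [p,q]. For instance
  ∂bei = ei − bi + be,
  ∂ceg = eg − cg + ce.
The 27×18 boundary matrix has rank 18 and Smith normal form diag(1,1,1,1,1,1,1,1,1,1,1,1,1,1,1,1,1,2).

Reading off H_k = ker ∂_k / im ∂_{k+1}:

  H_0: rank C_0 − rank ∂_1 = 9 − 8 = 1, and the invariant factors of ∂_1 are all 1, so H_0 = Z.
  H_1: rank ker ∂_1 − rank ∂_2 = (27 − 8) − 18 = 1, and ∂_2 has invariant factor 2 > 1, so H_1 = Z ⊕ Z_2.
  H_2: rank ker ∂_2 − rank ∂_3 = (18 − 18) − 0 = 0, and there is no ∂_3, so H_2 = 0.

As a check, the Euler characteristic is 9 − 27 + 18 = 0, which agrees with 1 − 1 + 0 = 0.
(K is a triangulation of the Klein bottle.)

H_0 = Z,  H_1 = Z ⊕ Z_2,  H_2 = 0.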